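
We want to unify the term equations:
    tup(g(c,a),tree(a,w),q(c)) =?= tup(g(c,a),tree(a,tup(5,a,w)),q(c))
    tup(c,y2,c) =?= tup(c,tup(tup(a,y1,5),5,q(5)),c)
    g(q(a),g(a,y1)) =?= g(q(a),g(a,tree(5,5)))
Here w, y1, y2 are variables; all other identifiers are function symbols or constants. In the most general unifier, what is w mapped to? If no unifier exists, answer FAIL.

FAIL

Decompose tup/3: g(c,a) =?= g(c,a),  tree(a,w) =?= tree(a,tup(5,a,w)),  q(c) =?= q(c).
Delete trivial equation g(c,a) =?= g(c,a).
Decompose tree/2: a =?= a,  w =?= tup(5,a,w).
Delete trivial equation a =?= a.
Occurs check fails: w occurs in tup(5,a,w); the equation w =?= tup(5,a,w) has no finite solution.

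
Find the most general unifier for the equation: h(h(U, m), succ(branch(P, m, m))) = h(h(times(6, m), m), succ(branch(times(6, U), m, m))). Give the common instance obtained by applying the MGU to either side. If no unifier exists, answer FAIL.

h(h(times(6, m), m), succ(branch(times(6, times(6, m)), m, m)))

Decompose h/2: h(U, m) = h(times(6, m), m),  succ(branch(P, m, m)) = succ(branch(times(6, U), m, m)).
Decompose h/2: U = times(6, m),  m = m.
Bind U := times(6, m); substituting into the one remaining equation that mentions U gives: succ(branch(P, m, m)) = succ(branch(times(6, times(6, m)), m, m)).
Delete trivial equation m = m.
Decompose succ/1: branch(P, m, m) = branch(times(6, times(6, m)), m, m).
Decompose branch/3: P = times(6, times(6, m)),  m = m,  m = m.
Bind P := times(6, times(6, m)); no other remaining equation mentions P.
Delete trivial equation m = m.
Delete trivial equation m = m.
Applying the MGU to either side gives h(h(times(6, m), m), succ(branch(times(6, times(6, m)), m, m))).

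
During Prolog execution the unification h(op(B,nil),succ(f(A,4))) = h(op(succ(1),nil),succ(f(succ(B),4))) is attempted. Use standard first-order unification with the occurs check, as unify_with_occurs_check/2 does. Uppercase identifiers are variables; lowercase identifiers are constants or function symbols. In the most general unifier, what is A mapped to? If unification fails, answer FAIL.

succ(succ(1))

Decompose h/2: op(B,nil) = op(succ(1),nil),  succ(f(A,4)) = succ(f(succ(B),4)).
Decompose op/2: B = succ(1),  nil = nil.
Bind B := succ(1); substituting into the one remaining equation that mentions B gives: succ(f(A,4)) = succ(f(succ(succ(1)),4)).
Delete trivial equation nil = nil.
Decompose succ/1: f(A,4) = f(succ(succ(1)),4).
Decompose f/2: A = succ(succ(1)),  4 = 4.
Bind A := succ(succ(1)); no other remaining equation mentions A.
Delete trivial equation 4 = 4.
MGU = { B -> succ(1), A -> succ(succ(1)) }, so A -> succ(succ(1)).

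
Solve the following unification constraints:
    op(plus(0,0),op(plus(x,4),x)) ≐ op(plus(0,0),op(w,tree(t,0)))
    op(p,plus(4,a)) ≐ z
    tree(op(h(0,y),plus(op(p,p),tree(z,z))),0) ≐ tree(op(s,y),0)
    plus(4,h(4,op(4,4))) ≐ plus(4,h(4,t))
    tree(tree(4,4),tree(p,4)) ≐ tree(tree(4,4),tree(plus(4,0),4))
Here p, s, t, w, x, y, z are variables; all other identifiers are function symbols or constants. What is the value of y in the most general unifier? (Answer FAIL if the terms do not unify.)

plus(op(plus(4,0),plus(4,0)),tree(op(plus(4,0),plus(4,a)),op(plus(4,0),plus(4,a))))

Decompose op/2: plus(0,0) ≐ plus(0,0),  op(plus(x,4),x) ≐ op(w,tree(t,0)).
Delete trivial equation plus(0,0) ≐ plus(0,0).
Decompose op/2: plus(x,4) ≐ w,  x ≐ tree(t,0).
Bind w := plus(x,4); no other remaining equation mentions w.
Bind x := tree(t,0); no other remaining equation mentions x. Substituting into the earlier binding gives w := plus(tree(t,0),4).
Bind z := op(p,plus(4,a)); substituting into the one remaining equation that mentions z gives: tree(op(h(0,y),plus(op(p,p),tree(op(p,plus(4,a)),op(p,plus(4,a))))),0) ≐ tree(op(s,y),0).
Decompose tree/2: op(h(0,y),plus(op(p,p),tree(op(p,plus(4,a)),op(p,plus(4,a))))) ≐ op(s,y),  0 ≐ 0.
Decompose op/2: h(0,y) ≐ s,  plus(op(p,p),tree(op(p,plus(4,a)),op(p,plus(4,a)))) ≐ y.
Bind s := h(0,y); no other remaining equation mentions s.
Bind y := plus(op(p,p),tree(op(p,plus(4,a)),op(p,plus(4,a)))); no other remaining equation mentions y. Substituting into the earlier binding gives s := h(0,plus(op(p,p),tree(op(p,plus(4,a)),op(p,plus(4,a))))).
Delete trivial equation 0 ≐ 0.
Decompose plus/2: 4 ≐ 4,  h(4,op(4,4)) ≐ h(4,t).
Delete trivial equation 4 ≐ 4.
Decompose h/2: 4 ≐ 4,  op(4,4) ≐ t.
Delete trivial equation 4 ≐ 4.
Bind t := op(4,4); no other remaining equation mentions t. Substituting into the earlier bindings gives w := plus(tree(op(4,4),0),4), x := tree(op(4,4),0).
Decompose tree/2: tree(4,4) ≐ tree(4,4),  tree(p,4) ≐ tree(plus(4,0),4).
Delete trivial equation tree(4,4) ≐ tree(4,4).
Decompose tree/2: p ≐ plus(4,0),  4 ≐ 4.
Bind p := plus(4,0); no other remaining equation mentions p. Substituting into the earlier bindings gives z := op(plus(4,0),plus(4,a)), s := h(0,plus(op(plus(4,0),plus(4,0)),tree(op(plus(4,0),plus(4,a)),op(plus(4,0),plus(4,a))))), y := plus(op(plus(4,0),plus(4,0)),tree(op(plus(4,0),plus(4,a)),op(plus(4,0),plus(4,a)))).
Delete trivial equation 4 ≐ 4.
MGU = { w -> plus(tree(op(4,4),0),4), x -> tree(op(4,4),0), z -> op(plus(4,0),plus(4,a)), s -> h(0,plus(op(plus(4,0),plus(4,0)),tree(op(plus(4,0),plus(4,a)),op(plus(4,0),plus(4,a))))), y -> plus(op(plus(4,0),plus(4,0)),tree(op(plus(4,0),plus(4,a)),op(plus(4,0),plus(4,a)))), t -> op(4,4), p -> plus(4,0) }, so y -> plus(op(plus(4,0),plus(4,0)),tree(op(plus(4,0),plus(4,a)),op(plus(4,0),plus(4,a)))).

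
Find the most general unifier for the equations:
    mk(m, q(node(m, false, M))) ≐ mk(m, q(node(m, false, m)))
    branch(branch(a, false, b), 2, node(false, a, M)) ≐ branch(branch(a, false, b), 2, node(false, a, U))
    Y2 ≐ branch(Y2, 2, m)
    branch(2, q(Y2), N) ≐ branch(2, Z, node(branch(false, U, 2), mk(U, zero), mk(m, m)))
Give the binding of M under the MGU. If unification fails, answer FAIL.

Decompose mk/2: m ≐ m,  q(node(m, false, M)) ≐ q(node(m, false, m)).
Delete trivial equation m ≐ m.
Decompose q/1: node(m, false, M) ≐ node(m, false, m).
Decompose node/3: m ≐ m,  false ≐ false,  M ≐ m.
Delete trivial equation m ≐ m.
Delete trivial equation false ≐ false.
Bind M := m; substituting into the one remaining equation that mentions M gives: branch(branch(a, false, b), 2, node(false, a, m)) ≐ branch(branch(a, false, b), 2, node(false, a, U)).
Decompose branch/3: branch(a, false, b) ≐ branch(a, false, b),  2 ≐ 2,  node(false, a, m) ≐ node(false, a, U).
Delete trivial equation branch(a, false, b) ≐ branch(a, false, b).
Delete trivial equation 2 ≐ 2.
Decompose node/3: false ≐ false,  a ≐ a,  m ≐ U.
Delete trivial equation false ≐ false.
Delete trivial equation a ≐ a.
Bind U := m; substituting into the one remaining equation that mentions U gives: branch(2, q(Y2), N) ≐ branch(2, Z, node(branch(false, m, 2), mk(m, zero), mk(m, m))).
Occurs check fails: Y2 occurs in branch(Y2, 2, m); the equation Y2 ≐ branch(Y2, 2, m) has no finite solution.

FAIL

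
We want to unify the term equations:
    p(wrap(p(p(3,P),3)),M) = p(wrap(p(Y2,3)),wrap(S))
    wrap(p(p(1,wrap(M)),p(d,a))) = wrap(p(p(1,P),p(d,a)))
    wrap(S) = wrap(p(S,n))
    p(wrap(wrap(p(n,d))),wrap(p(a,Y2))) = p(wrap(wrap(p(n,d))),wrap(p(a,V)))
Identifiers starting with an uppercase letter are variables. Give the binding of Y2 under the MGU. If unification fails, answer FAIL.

Decompose p/2: wrap(p(p(3,P),3)) = wrap(p(Y2,3)),  M = wrap(S).
Decompose wrap/1: p(p(3,P),3) = p(Y2,3).
Decompose p/2: p(3,P) = Y2,  3 = 3.
Bind Y2 := p(3,P); substituting into the one remaining equation that mentions Y2 gives: p(wrap(wrap(p(n,d))),wrap(p(a,p(3,P)))) = p(wrap(wrap(p(n,d))),wrap(p(a,V))).
Delete trivial equation 3 = 3.
Bind M := wrap(S); substituting into the one remaining equation that mentions M gives: wrap(p(p(1,wrap(wrap(S))),p(d,a))) = wrap(p(p(1,P),p(d,a))).
Decompose wrap/1: p(p(1,wrap(wrap(S))),p(d,a)) = p(p(1,P),p(d,a)).
Decompose p/2: p(1,wrap(wrap(S))) = p(1,P),  p(d,a) = p(d,a).
Decompose p/2: 1 = 1,  wrap(wrap(S)) = P.
Delete trivial equation 1 = 1.
Bind P := wrap(wrap(S)); substituting into the one remaining equation that mentions P gives: p(wrap(wrap(p(n,d))),wrap(p(a,p(3,wrap(wrap(S)))))) = p(wrap(wrap(p(n,d))),wrap(p(a,V))). Substituting into the earlier binding gives Y2 := p(3,wrap(wrap(S))).
Delete trivial equation p(d,a) = p(d,a).
Decompose wrap/1: S = p(S,n).
Occurs check fails: S occurs in p(S,n); the equation S = p(S,n) has no finite solution.

FAIL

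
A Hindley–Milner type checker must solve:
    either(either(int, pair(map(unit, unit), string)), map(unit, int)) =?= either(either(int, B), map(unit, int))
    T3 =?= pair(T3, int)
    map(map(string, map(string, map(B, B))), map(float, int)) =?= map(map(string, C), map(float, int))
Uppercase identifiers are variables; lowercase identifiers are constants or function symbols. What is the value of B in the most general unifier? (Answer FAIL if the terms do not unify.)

FAIL

Decompose either/2: either(int, pair(map(unit, unit), string)) =?= either(int, B),  map(unit, int) =?= map(unit, int).
Decompose either/2: int =?= int,  pair(map(unit, unit), string) =?= B.
Delete trivial equation int =?= int.
Bind B := pair(map(unit, unit), string); substituting into the one remaining equation that mentions B gives: map(map(string, map(string, map(pair(map(unit, unit), string), pair(map(unit, unit), string)))), map(float, int)) =?= map(map(string, C), map(float, int)).
Delete trivial equation map(unit, int) =?= map(unit, int).
Occurs check fails: T3 occurs in pair(T3, int); the equation T3 =?= pair(T3, int) has no finite solution.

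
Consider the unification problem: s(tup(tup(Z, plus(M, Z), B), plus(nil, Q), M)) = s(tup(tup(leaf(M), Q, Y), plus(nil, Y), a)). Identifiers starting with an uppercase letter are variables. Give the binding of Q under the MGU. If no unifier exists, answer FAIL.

Decompose s/1: tup(tup(Z, plus(M, Z), B), plus(nil, Q), M) = tup(tup(leaf(M), Q, Y), plus(nil, Y), a).
Decompose tup/3: tup(Z, plus(M, Z), B) = tup(leaf(M), Q, Y),  plus(nil, Q) = plus(nil, Y),  M = a.
Decompose tup/3: Z = leaf(M),  plus(M, Z) = Q,  B = Y.
Bind Z := leaf(M); substituting into the one remaining equation that mentions Z gives: plus(M, leaf(M)) = Q.
Bind Q := plus(M, leaf(M)); substituting into the one remaining equation that mentions Q gives: plus(nil, plus(M, leaf(M))) = plus(nil, Y).
Bind B := Y; no other remaining equation mentions B.
Decompose plus/2: nil = nil,  plus(M, leaf(M)) = Y.
Delete trivial equation nil = nil.
Bind Y := plus(M, leaf(M)); no other remaining equation mentions Y. Substituting into the earlier binding gives B := plus(M, leaf(M)).
Bind M := a. Substituting into the earlier bindings gives Z := leaf(a), Q := plus(a, leaf(a)), B := plus(a, leaf(a)), Y := plus(a, leaf(a)).
MGU = { Z := leaf(a), Q := plus(a, leaf(a)), B := plus(a, leaf(a)), Y := plus(a, leaf(a)), M := a }, so Q := plus(a, leaf(a)).

plus(a, leaf(a))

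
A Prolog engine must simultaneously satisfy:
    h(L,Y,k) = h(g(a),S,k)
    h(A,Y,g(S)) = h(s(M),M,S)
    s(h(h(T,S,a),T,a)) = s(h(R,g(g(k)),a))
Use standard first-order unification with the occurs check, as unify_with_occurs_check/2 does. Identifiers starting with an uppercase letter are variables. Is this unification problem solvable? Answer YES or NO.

NO

Decompose h/3: L = g(a),  Y = S,  k = k.
Bind L := g(a); no other remaining equation mentions L.
Bind Y := S; substituting into the one remaining equation that mentions Y gives: h(A,S,g(S)) = h(s(M),M,S).
Delete trivial equation k = k.
Decompose h/3: A = s(M),  S = M,  g(S) = S.
Bind A := s(M); no other remaining equation mentions A.
Bind S := M; substituting into the remaining equations gives: g(M) = M,  s(h(h(T,M,a),T,a)) = s(h(R,g(g(k)),a)). Substituting into the earlier binding gives Y := M.
Occurs check fails: M occurs in g(M); the equation M = g(M) has no finite solution.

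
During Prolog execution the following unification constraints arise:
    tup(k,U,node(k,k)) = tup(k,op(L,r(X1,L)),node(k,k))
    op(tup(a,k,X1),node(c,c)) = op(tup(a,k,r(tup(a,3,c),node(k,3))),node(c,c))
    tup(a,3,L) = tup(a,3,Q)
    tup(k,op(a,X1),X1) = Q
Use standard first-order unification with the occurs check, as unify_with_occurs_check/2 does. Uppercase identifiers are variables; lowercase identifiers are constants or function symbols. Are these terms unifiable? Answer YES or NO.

YES

Decompose tup/3: k = k,  U = op(L,r(X1,L)),  node(k,k) = node(k,k).
Delete trivial equation k = k.
Bind U := op(L,r(X1,L)); no other remaining equation mentions U.
Delete trivial equation node(k,k) = node(k,k).
Decompose op/2: tup(a,k,X1) = tup(a,k,r(tup(a,3,c),node(k,3))),  node(c,c) = node(c,c).
Decompose tup/3: a = a,  k = k,  X1 = r(tup(a,3,c),node(k,3)).
Delete trivial equation a = a.
Delete trivial equation k = k.
Bind X1 := r(tup(a,3,c),node(k,3)); substituting into the one remaining equation that mentions X1 gives: tup(k,op(a,r(tup(a,3,c),node(k,3))),r(tup(a,3,c),node(k,3))) = Q. Substituting into the earlier binding gives U := op(L,r(r(tup(a,3,c),node(k,3)),L)).
Delete trivial equation node(c,c) = node(c,c).
Decompose tup/3: a = a,  3 = 3,  L = Q.
Delete trivial equation a = a.
Delete trivial equation 3 = 3.
Bind L := Q; no other remaining equation mentions L. Substituting into the earlier binding gives U := op(Q,r(r(tup(a,3,c),node(k,3)),Q)).
Bind Q := tup(k,op(a,r(tup(a,3,c),node(k,3))),r(tup(a,3,c),node(k,3))). Substituting into the earlier bindings gives U := op(tup(k,op(a,r(tup(a,3,c),node(k,3))),r(tup(a,3,c),node(k,3))),r(r(tup(a,3,c),node(k,3)),tup(k,op(a,r(tup(a,3,c),node(k,3))),r(tup(a,3,c),node(k,3))))), L := tup(k,op(a,r(tup(a,3,c),node(k,3))),r(tup(a,3,c),node(k,3))).
No equations remain and no clash or occurs-check failure arose, so a unifier exists.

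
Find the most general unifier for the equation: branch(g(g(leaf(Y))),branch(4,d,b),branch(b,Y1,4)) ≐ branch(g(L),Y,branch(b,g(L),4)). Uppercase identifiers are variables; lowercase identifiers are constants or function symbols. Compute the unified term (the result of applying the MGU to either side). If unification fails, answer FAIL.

Decompose branch/3: g(g(leaf(Y))) ≐ g(L),  branch(4,d,b) ≐ Y,  branch(b,Y1,4) ≐ branch(b,g(L),4).
Decompose g/1: g(leaf(Y)) ≐ L.
Bind L := g(leaf(Y)); substituting into the one remaining equation that mentions L gives: branch(b,Y1,4) ≐ branch(b,g(g(leaf(Y))),4).
Bind Y := branch(4,d,b); substituting into the remaining equation gives: branch(b,Y1,4) ≐ branch(b,g(g(leaf(branch(4,d,b)))),4). Substituting into the earlier binding gives L := g(leaf(branch(4,d,b))).
Decompose branch/3: b ≐ b,  Y1 ≐ g(g(leaf(branch(4,d,b)))),  4 ≐ 4.
Delete trivial equation b ≐ b.
Bind Y1 := g(g(leaf(branch(4,d,b)))); no other remaining equation mentions Y1.
Delete trivial equation 4 ≐ 4.
Applying the MGU to either side gives branch(g(g(leaf(branch(4,d,b)))),branch(4,d,b),branch(b,g(g(leaf(branch(4,d,b)))),4)).

branch(g(g(leaf(branch(4,d,b)))),branch(4,d,b),branch(b,g(g(leaf(branch(4,d,b)))),4))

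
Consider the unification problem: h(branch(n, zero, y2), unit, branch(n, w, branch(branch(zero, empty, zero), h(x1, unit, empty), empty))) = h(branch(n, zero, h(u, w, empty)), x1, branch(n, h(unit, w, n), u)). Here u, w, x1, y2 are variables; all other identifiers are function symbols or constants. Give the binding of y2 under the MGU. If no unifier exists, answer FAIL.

FAIL

Decompose h/3: branch(n, zero, y2) = branch(n, zero, h(u, w, empty)),  unit = x1,  branch(n, w, branch(branch(zero, empty, zero), h(x1, unit, empty), empty)) = branch(n, h(unit, w, n), u).
Decompose branch/3: n = n,  zero = zero,  y2 = h(u, w, empty).
Delete trivial equation n = n.
Delete trivial equation zero = zero.
Bind y2 := h(u, w, empty); no other remaining equation mentions y2.
Bind x1 := unit; substituting into the remaining equation gives: branch(n, w, branch(branch(zero, empty, zero), h(unit, unit, empty), empty)) = branch(n, h(unit, w, n), u).
Decompose branch/3: n = n,  w = h(unit, w, n),  branch(branch(zero, empty, zero), h(unit, unit, empty), empty) = u.
Delete trivial equation n = n.
Occurs check fails: w occurs in h(unit, w, n); the equation w = h(unit, w, n) has no finite solution.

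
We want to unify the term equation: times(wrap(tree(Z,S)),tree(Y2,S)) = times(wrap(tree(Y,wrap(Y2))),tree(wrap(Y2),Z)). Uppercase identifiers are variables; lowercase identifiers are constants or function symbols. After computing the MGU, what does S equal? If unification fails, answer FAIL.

FAIL

Decompose times/2: wrap(tree(Z,S)) = wrap(tree(Y,wrap(Y2))),  tree(Y2,S) = tree(wrap(Y2),Z).
Decompose wrap/1: tree(Z,S) = tree(Y,wrap(Y2)).
Decompose tree/2: Z = Y,  S = wrap(Y2).
Bind Z := Y; substituting into the one remaining equation that mentions Z gives: tree(Y2,S) = tree(wrap(Y2),Y).
Bind S := wrap(Y2); substituting into the remaining equation gives: tree(Y2,wrap(Y2)) = tree(wrap(Y2),Y).
Decompose tree/2: Y2 = wrap(Y2),  wrap(Y2) = Y.
Occurs check fails: Y2 occurs in wrap(Y2); the equation Y2 = wrap(Y2) has no finite solution.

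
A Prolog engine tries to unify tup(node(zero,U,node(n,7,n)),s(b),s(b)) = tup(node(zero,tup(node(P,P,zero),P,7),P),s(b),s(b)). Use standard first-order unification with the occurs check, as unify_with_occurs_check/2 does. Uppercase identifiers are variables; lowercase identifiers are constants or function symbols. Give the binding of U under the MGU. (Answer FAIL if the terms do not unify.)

tup(node(node(n,7,n),node(n,7,n),zero),node(n,7,n),7)

Decompose tup/3: node(zero,U,node(n,7,n)) = node(zero,tup(node(P,P,zero),P,7),P),  s(b) = s(b),  s(b) = s(b).
Decompose node/3: zero = zero,  U = tup(node(P,P,zero),P,7),  node(n,7,n) = P.
Delete trivial equation zero = zero.
Bind U := tup(node(P,P,zero),P,7); no other remaining equation mentions U.
Bind P := node(n,7,n); no other remaining equation mentions P. Substituting into the earlier binding gives U := tup(node(node(n,7,n),node(n,7,n),zero),node(n,7,n),7).
Delete trivial equation s(b) = s(b).
Delete trivial equation s(b) = s(b).
MGU = { U ↦ tup(node(node(n,7,n),node(n,7,n),zero),node(n,7,n),7), P ↦ node(n,7,n) }, so U ↦ tup(node(node(n,7,n),node(n,7,n),zero),node(n,7,n),7).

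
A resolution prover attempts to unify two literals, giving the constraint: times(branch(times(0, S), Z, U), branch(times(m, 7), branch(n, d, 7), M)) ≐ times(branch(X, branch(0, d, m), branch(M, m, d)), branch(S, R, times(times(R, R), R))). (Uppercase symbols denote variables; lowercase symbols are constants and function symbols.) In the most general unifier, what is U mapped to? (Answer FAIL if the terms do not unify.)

branch(times(times(branch(n, d, 7), branch(n, d, 7)), branch(n, d, 7)), m, d)

Decompose times/2: branch(times(0, S), Z, U) ≐ branch(X, branch(0, d, m), branch(M, m, d)),  branch(times(m, 7), branch(n, d, 7), M) ≐ branch(S, R, times(times(R, R), R)).
Decompose branch/3: times(0, S) ≐ X,  Z ≐ branch(0, d, m),  U ≐ branch(M, m, d).
Bind X := times(0, S); no other remaining equation mentions X.
Bind Z := branch(0, d, m); no other remaining equation mentions Z.
Bind U := branch(M, m, d); no other remaining equation mentions U.
Decompose branch/3: times(m, 7) ≐ S,  branch(n, d, 7) ≐ R,  M ≐ times(times(R, R), R).
Bind S := times(m, 7); no other remaining equation mentions S. Substituting into the earlier binding gives X := times(0, times(m, 7)).
Bind R := branch(n, d, 7); substituting into the remaining equation gives: M ≐ times(times(branch(n, d, 7), branch(n, d, 7)), branch(n, d, 7)).
Bind M := times(times(branch(n, d, 7), branch(n, d, 7)), branch(n, d, 7)). Substituting into the earlier binding gives U := branch(times(times(branch(n, d, 7), branch(n, d, 7)), branch(n, d, 7)), m, d).
MGU = { X ↦ times(0, times(m, 7)), Z ↦ branch(0, d, m), U ↦ branch(times(times(branch(n, d, 7), branch(n, d, 7)), branch(n, d, 7)), m, d), S ↦ times(m, 7), R ↦ branch(n, d, 7), M ↦ times(times(branch(n, d, 7), branch(n, d, 7)), branch(n, d, 7)) }, so U ↦ branch(times(times(branch(n, d, 7), branch(n, d, 7)), branch(n, d, 7)), m, d).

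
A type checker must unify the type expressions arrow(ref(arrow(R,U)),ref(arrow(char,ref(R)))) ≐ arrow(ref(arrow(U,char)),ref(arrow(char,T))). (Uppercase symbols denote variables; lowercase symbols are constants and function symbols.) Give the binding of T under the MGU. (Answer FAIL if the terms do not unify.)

Decompose arrow/2: ref(arrow(R,U)) ≐ ref(arrow(U,char)),  ref(arrow(char,ref(R))) ≐ ref(arrow(char,T)).
Decompose ref/1: arrow(R,U) ≐ arrow(U,char).
Decompose arrow/2: R ≐ U,  U ≐ char.
Bind R := U; substituting into the one remaining equation that mentions R gives: ref(arrow(char,ref(U))) ≐ ref(arrow(char,T)).
Bind U := char; substituting into the remaining equation gives: ref(arrow(char,ref(char))) ≐ ref(arrow(char,T)). Substituting into the earlier binding gives R := char.
Decompose ref/1: arrow(char,ref(char)) ≐ arrow(char,T).
Decompose arrow/2: char ≐ char,  ref(char) ≐ T.
Delete trivial equation char ≐ char.
Bind T := ref(char).
MGU = { R -> char, U -> char, T -> ref(char) }, so T -> ref(char).

ref(char)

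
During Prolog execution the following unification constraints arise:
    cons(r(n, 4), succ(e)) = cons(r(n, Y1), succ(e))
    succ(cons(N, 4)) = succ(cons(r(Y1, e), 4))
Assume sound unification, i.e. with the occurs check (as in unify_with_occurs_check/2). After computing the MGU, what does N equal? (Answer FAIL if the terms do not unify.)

r(4, e)

Decompose cons/2: r(n, 4) = r(n, Y1),  succ(e) = succ(e).
Decompose r/2: n = n,  4 = Y1.
Delete trivial equation n = n.
Bind Y1 := 4; substituting into the one remaining equation that mentions Y1 gives: succ(cons(N, 4)) = succ(cons(r(4, e), 4)).
Delete trivial equation succ(e) = succ(e).
Decompose succ/1: cons(N, 4) = cons(r(4, e), 4).
Decompose cons/2: N = r(4, e),  4 = 4.
Bind N := r(4, e); no other remaining equation mentions N.
Delete trivial equation 4 = 4.
MGU = { Y1 = 4, N = r(4, e) }, so N = r(4, e).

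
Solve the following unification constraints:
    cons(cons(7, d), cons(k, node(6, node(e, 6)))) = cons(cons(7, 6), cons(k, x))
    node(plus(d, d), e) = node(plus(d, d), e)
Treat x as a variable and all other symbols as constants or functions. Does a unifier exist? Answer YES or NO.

NO

Decompose cons/2: cons(7, d) = cons(7, 6),  cons(k, node(6, node(e, 6))) = cons(k, x).
Decompose cons/2: 7 = 7,  d = 6.
Delete trivial equation 7 = 7.
Clash: constants d and 6 differ; no unifier exists.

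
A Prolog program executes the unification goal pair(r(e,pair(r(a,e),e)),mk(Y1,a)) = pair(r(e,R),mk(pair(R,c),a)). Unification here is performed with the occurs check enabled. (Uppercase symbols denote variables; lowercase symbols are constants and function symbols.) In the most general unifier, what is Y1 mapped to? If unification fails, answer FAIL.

Decompose pair/2: r(e,pair(r(a,e),e)) = r(e,R),  mk(Y1,a) = mk(pair(R,c),a).
Decompose r/2: e = e,  pair(r(a,e),e) = R.
Delete trivial equation e = e.
Bind R := pair(r(a,e),e); substituting into the remaining equation gives: mk(Y1,a) = mk(pair(pair(r(a,e),e),c),a).
Decompose mk/2: Y1 = pair(pair(r(a,e),e),c),  a = a.
Bind Y1 := pair(pair(r(a,e),e),c); no other remaining equation mentions Y1.
Delete trivial equation a = a.
MGU = { R -> pair(r(a,e),e), Y1 -> pair(pair(r(a,e),e),c) }, so Y1 -> pair(pair(r(a,e),e),c).

pair(pair(r(a,e),e),c)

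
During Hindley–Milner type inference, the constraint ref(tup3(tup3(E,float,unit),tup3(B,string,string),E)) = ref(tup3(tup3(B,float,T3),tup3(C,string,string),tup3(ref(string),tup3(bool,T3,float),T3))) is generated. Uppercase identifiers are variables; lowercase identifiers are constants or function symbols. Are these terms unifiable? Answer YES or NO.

Decompose ref/1: tup3(tup3(E,float,unit),tup3(B,string,string),E) = tup3(tup3(B,float,T3),tup3(C,string,string),tup3(ref(string),tup3(bool,T3,float),T3)).
Decompose tup3/3: tup3(E,float,unit) = tup3(B,float,T3),  tup3(B,string,string) = tup3(C,string,string),  E = tup3(ref(string),tup3(bool,T3,float),T3).
Decompose tup3/3: E = B,  float = float,  unit = T3.
Bind E := B; substituting into the one remaining equation that mentions E gives: B = tup3(ref(string),tup3(bool,T3,float),T3).
Delete trivial equation float = float.
Bind T3 := unit; substituting into the one remaining equation that mentions T3 gives: B = tup3(ref(string),tup3(bool,unit,float),unit).
Decompose tup3/3: B = C,  string = string,  string = string.
Bind B := C; substituting into the one remaining equation that mentions B gives: C = tup3(ref(string),tup3(bool,unit,float),unit). Substituting into the earlier binding gives E := C.
Delete trivial equation string = string.
Delete trivial equation string = string.
Bind C := tup3(ref(string),tup3(bool,unit,float),unit). Substituting into the earlier bindings gives E := tup3(ref(string),tup3(bool,unit,float),unit), B := tup3(ref(string),tup3(bool,unit,float),unit).
No equations remain and no clash or occurs-check failure arose, so a unifier exists.

YES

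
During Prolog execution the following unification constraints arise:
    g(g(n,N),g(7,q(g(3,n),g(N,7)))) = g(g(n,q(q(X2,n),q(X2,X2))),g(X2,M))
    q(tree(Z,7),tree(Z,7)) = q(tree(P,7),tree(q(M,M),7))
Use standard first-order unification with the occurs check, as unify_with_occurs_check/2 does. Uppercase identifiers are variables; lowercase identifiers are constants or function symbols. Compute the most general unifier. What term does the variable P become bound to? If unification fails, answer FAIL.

Decompose g/2: g(n,N) = g(n,q(q(X2,n),q(X2,X2))),  g(7,q(g(3,n),g(N,7))) = g(X2,M).
Decompose g/2: n = n,  N = q(q(X2,n),q(X2,X2)).
Delete trivial equation n = n.
Bind N := q(q(X2,n),q(X2,X2)); substituting into the one remaining equation that mentions N gives: g(7,q(g(3,n),g(q(q(X2,n),q(X2,X2)),7))) = g(X2,M).
Decompose g/2: 7 = X2,  q(g(3,n),g(q(q(X2,n),q(X2,X2)),7)) = M.
Bind X2 := 7; substituting into the one remaining equation that mentions X2 gives: q(g(3,n),g(q(q(7,n),q(7,7)),7)) = M. Substituting into the earlier binding gives N := q(q(7,n),q(7,7)).
Bind M := q(g(3,n),g(q(q(7,n),q(7,7)),7)); substituting into the remaining equation gives: q(tree(Z,7),tree(Z,7)) = q(tree(P,7),tree(q(q(g(3,n),g(q(q(7,n),q(7,7)),7)),q(g(3,n),g(q(q(7,n),q(7,7)),7))),7)).
Decompose q/2: tree(Z,7) = tree(P,7),  tree(Z,7) = tree(q(q(g(3,n),g(q(q(7,n),q(7,7)),7)),q(g(3,n),g(q(q(7,n),q(7,7)),7))),7).
Decompose tree/2: Z = P,  7 = 7.
Bind Z := P; substituting into the one remaining equation that mentions Z gives: tree(P,7) = tree(q(q(g(3,n),g(q(q(7,n),q(7,7)),7)),q(g(3,n),g(q(q(7,n),q(7,7)),7))),7).
Delete trivial equation 7 = 7.
Decompose tree/2: P = q(q(g(3,n),g(q(q(7,n),q(7,7)),7)),q(g(3,n),g(q(q(7,n),q(7,7)),7))),  7 = 7.
Bind P := q(q(g(3,n),g(q(q(7,n),q(7,7)),7)),q(g(3,n),g(q(q(7,n),q(7,7)),7))); no other remaining equation mentions P. Substituting into the earlier binding gives Z := q(q(g(3,n),g(q(q(7,n),q(7,7)),7)),q(g(3,n),g(q(q(7,n),q(7,7)),7))).
Delete trivial equation 7 = 7.
MGU = { N -> q(q(7,n),q(7,7)), X2 -> 7, M -> q(g(3,n),g(q(q(7,n),q(7,7)),7)), Z -> q(q(g(3,n),g(q(q(7,n),q(7,7)),7)),q(g(3,n),g(q(q(7,n),q(7,7)),7))), P -> q(q(g(3,n),g(q(q(7,n),q(7,7)),7)),q(g(3,n),g(q(q(7,n),q(7,7)),7))) }, so P -> q(q(g(3,n),g(q(q(7,n),q(7,7)),7)),q(g(3,n),g(q(q(7,n),q(7,7)),7))).

q(q(g(3,n),g(q(q(7,n),q(7,7)),7)),q(g(3,n),g(q(q(7,n),q(7,7)),7)))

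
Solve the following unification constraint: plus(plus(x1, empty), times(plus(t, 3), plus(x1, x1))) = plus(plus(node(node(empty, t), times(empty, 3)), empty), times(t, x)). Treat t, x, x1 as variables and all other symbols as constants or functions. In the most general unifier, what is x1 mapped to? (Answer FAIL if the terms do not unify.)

Decompose plus/2: plus(x1, empty) = plus(node(node(empty, t), times(empty, 3)), empty),  times(plus(t, 3), plus(x1, x1)) = times(t, x).
Decompose plus/2: x1 = node(node(empty, t), times(empty, 3)),  empty = empty.
Bind x1 := node(node(empty, t), times(empty, 3)); substituting into the one remaining equation that mentions x1 gives: times(plus(t, 3), plus(node(node(empty, t), times(empty, 3)), node(node(empty, t), times(empty, 3)))) = times(t, x).
Delete trivial equation empty = empty.
Decompose times/2: plus(t, 3) = t,  plus(node(node(empty, t), times(empty, 3)), node(node(empty, t), times(empty, 3))) = x.
Occurs check fails: t occurs in plus(t, 3); the equation t = plus(t, 3) has no finite solution.

FAIL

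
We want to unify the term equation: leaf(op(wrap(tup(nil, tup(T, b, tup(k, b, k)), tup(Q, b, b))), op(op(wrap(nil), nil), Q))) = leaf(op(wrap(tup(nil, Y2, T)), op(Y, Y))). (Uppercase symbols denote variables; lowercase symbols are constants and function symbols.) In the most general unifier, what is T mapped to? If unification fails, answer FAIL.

Decompose leaf/1: op(wrap(tup(nil, tup(T, b, tup(k, b, k)), tup(Q, b, b))), op(op(wrap(nil), nil), Q)) = op(wrap(tup(nil, Y2, T)), op(Y, Y)).
Decompose op/2: wrap(tup(nil, tup(T, b, tup(k, b, k)), tup(Q, b, b))) = wrap(tup(nil, Y2, T)),  op(op(wrap(nil), nil), Q) = op(Y, Y).
Decompose wrap/1: tup(nil, tup(T, b, tup(k, b, k)), tup(Q, b, b)) = tup(nil, Y2, T).
Decompose tup/3: nil = nil,  tup(T, b, tup(k, b, k)) = Y2,  tup(Q, b, b) = T.
Delete trivial equation nil = nil.
Bind Y2 := tup(T, b, tup(k, b, k)); no other remaining equation mentions Y2.
Bind T := tup(Q, b, b); no other remaining equation mentions T. Substituting into the earlier binding gives Y2 := tup(tup(Q, b, b), b, tup(k, b, k)).
Decompose op/2: op(wrap(nil), nil) = Y,  Q = Y.
Bind Y := op(wrap(nil), nil); substituting into the remaining equation gives: Q = op(wrap(nil), nil).
Bind Q := op(wrap(nil), nil). Substituting into the earlier bindings gives Y2 := tup(tup(op(wrap(nil), nil), b, b), b, tup(k, b, k)), T := tup(op(wrap(nil), nil), b, b).
MGU = { Y2 := tup(tup(op(wrap(nil), nil), b, b), b, tup(k, b, k)), T := tup(op(wrap(nil), nil), b, b), Y := op(wrap(nil), nil), Q := op(wrap(nil), nil) }, so T := tup(op(wrap(nil), nil), b, b).

tup(op(wrap(nil), nil), b, b)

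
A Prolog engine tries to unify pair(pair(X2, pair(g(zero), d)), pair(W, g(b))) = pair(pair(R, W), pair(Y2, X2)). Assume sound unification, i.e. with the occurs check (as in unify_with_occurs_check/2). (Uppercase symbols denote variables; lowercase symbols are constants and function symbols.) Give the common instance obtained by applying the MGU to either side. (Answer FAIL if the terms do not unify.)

pair(pair(g(b), pair(g(zero), d)), pair(pair(g(zero), d), g(b)))

Decompose pair/2: pair(X2, pair(g(zero), d)) = pair(R, W),  pair(W, g(b)) = pair(Y2, X2).
Decompose pair/2: X2 = R,  pair(g(zero), d) = W.
Bind X2 := R; substituting into the one remaining equation that mentions X2 gives: pair(W, g(b)) = pair(Y2, R).
Bind W := pair(g(zero), d); substituting into the remaining equation gives: pair(pair(g(zero), d), g(b)) = pair(Y2, R).
Decompose pair/2: pair(g(zero), d) = Y2,  g(b) = R.
Bind Y2 := pair(g(zero), d); no other remaining equation mentions Y2.
Bind R := g(b). Substituting into the earlier binding gives X2 := g(b).
Applying the MGU to either side gives pair(pair(g(b), pair(g(zero), d)), pair(pair(g(zero), d), g(b))).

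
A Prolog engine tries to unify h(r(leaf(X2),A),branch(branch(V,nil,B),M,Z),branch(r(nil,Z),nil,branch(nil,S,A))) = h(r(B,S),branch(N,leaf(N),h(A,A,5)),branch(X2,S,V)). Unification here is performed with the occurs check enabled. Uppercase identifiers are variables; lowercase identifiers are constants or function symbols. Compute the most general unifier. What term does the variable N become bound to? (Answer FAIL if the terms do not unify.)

Decompose h/3: r(leaf(X2),A) = r(B,S),  branch(branch(V,nil,B),M,Z) = branch(N,leaf(N),h(A,A,5)),  branch(r(nil,Z),nil,branch(nil,S,A)) = branch(X2,S,V).
Decompose r/2: leaf(X2) = B,  A = S.
Bind B := leaf(X2); substituting into the one remaining equation that mentions B gives: branch(branch(V,nil,leaf(X2)),M,Z) = branch(N,leaf(N),h(A,A,5)).
Bind A := S; substituting into the remaining equations gives: branch(branch(V,nil,leaf(X2)),M,Z) = branch(N,leaf(N),h(S,S,5)),  branch(r(nil,Z),nil,branch(nil,S,S)) = branch(X2,S,V).
Decompose branch/3: branch(V,nil,leaf(X2)) = N,  M = leaf(N),  Z = h(S,S,5).
Bind N := branch(V,nil,leaf(X2)); substituting into the one remaining equation that mentions N gives: M = leaf(branch(V,nil,leaf(X2))).
Bind M := leaf(branch(V,nil,leaf(X2))); no other remaining equation mentions M.
Bind Z := h(S,S,5); substituting into the remaining equation gives: branch(r(nil,h(S,S,5)),nil,branch(nil,S,S)) = branch(X2,S,V).
Decompose branch/3: r(nil,h(S,S,5)) = X2,  nil = S,  branch(nil,S,S) = V.
Bind X2 := r(nil,h(S,S,5)); no other remaining equation mentions X2. Substituting into the earlier bindings gives B := leaf(r(nil,h(S,S,5))), N := branch(V,nil,leaf(r(nil,h(S,S,5)))), M := leaf(branch(V,nil,leaf(r(nil,h(S,S,5))))).
Bind S := nil; substituting into the remaining equation gives: branch(nil,nil,nil) = V. Substituting into the earlier bindings gives B := leaf(r(nil,h(nil,nil,5))), A := nil, N := branch(V,nil,leaf(r(nil,h(nil,nil,5)))), M := leaf(branch(V,nil,leaf(r(nil,h(nil,nil,5))))), Z := h(nil,nil,5), X2 := r(nil,h(nil,nil,5)).
Bind V := branch(nil,nil,nil). Substituting into the earlier bindings gives N := branch(branch(nil,nil,nil),nil,leaf(r(nil,h(nil,nil,5)))), M := leaf(branch(branch(nil,nil,nil),nil,leaf(r(nil,h(nil,nil,5))))).
MGU = { B -> leaf(r(nil,h(nil,nil,5))), A -> nil, N -> branch(branch(nil,nil,nil),nil,leaf(r(nil,h(nil,nil,5)))), M -> leaf(branch(branch(nil,nil,nil),nil,leaf(r(nil,h(nil,nil,5))))), Z -> h(nil,nil,5), X2 -> r(nil,h(nil,nil,5)), S -> nil, V -> branch(nil,nil,nil) }, so N -> branch(branch(nil,nil,nil),nil,leaf(r(nil,h(nil,nil,5)))).

branch(branch(nil,nil,nil),nil,leaf(r(nil,h(nil,nil,5))))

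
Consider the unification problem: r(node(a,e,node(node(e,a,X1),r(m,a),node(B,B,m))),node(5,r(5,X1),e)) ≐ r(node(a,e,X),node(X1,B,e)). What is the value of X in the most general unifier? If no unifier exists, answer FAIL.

node(node(e,a,5),r(m,a),node(r(5,5),r(5,5),m))

Decompose r/2: node(a,e,node(node(e,a,X1),r(m,a),node(B,B,m))) ≐ node(a,e,X),  node(5,r(5,X1),e) ≐ node(X1,B,e).
Decompose node/3: a ≐ a,  e ≐ e,  node(node(e,a,X1),r(m,a),node(B,B,m)) ≐ X.
Delete trivial equation a ≐ a.
Delete trivial equation e ≐ e.
Bind X := node(node(e,a,X1),r(m,a),node(B,B,m)); no other remaining equation mentions X.
Decompose node/3: 5 ≐ X1,  r(5,X1) ≐ B,  e ≐ e.
Bind X1 := 5; substituting into the one remaining equation that mentions X1 gives: r(5,5) ≐ B. Substituting into the earlier binding gives X := node(node(e,a,5),r(m,a),node(B,B,m)).
Bind B := r(5,5); no other remaining equation mentions B. Substituting into the earlier binding gives X := node(node(e,a,5),r(m,a),node(r(5,5),r(5,5),m)).
Delete trivial equation e ≐ e.
MGU = { X := node(node(e,a,5),r(m,a),node(r(5,5),r(5,5),m)), X1 := 5, B := r(5,5) }, so X := node(node(e,a,5),r(m,a),node(r(5,5),r(5,5),m)).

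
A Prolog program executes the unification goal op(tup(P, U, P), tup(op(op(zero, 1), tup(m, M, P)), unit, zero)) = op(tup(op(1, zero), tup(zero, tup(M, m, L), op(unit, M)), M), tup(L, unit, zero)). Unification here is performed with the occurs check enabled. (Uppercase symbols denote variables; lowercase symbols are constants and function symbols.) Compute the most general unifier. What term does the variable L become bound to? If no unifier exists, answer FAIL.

Decompose op/2: tup(P, U, P) = tup(op(1, zero), tup(zero, tup(M, m, L), op(unit, M)), M),  tup(op(op(zero, 1), tup(m, M, P)), unit, zero) = tup(L, unit, zero).
Decompose tup/3: P = op(1, zero),  U = tup(zero, tup(M, m, L), op(unit, M)),  P = M.
Bind P := op(1, zero); substituting into the 2 remaining equations that mention P gives: op(1, zero) = M,  tup(op(op(zero, 1), tup(m, M, op(1, zero))), unit, zero) = tup(L, unit, zero).
Bind U := tup(zero, tup(M, m, L), op(unit, M)); no other remaining equation mentions U.
Bind M := op(1, zero); substituting into the remaining equation gives: tup(op(op(zero, 1), tup(m, op(1, zero), op(1, zero))), unit, zero) = tup(L, unit, zero). Substituting into the earlier binding gives U := tup(zero, tup(op(1, zero), m, L), op(unit, op(1, zero))).
Decompose tup/3: op(op(zero, 1), tup(m, op(1, zero), op(1, zero))) = L,  unit = unit,  zero = zero.
Bind L := op(op(zero, 1), tup(m, op(1, zero), op(1, zero))); no other remaining equation mentions L. Substituting into the earlier binding gives U := tup(zero, tup(op(1, zero), m, op(op(zero, 1), tup(m, op(1, zero), op(1, zero)))), op(unit, op(1, zero))).
Delete trivial equation unit = unit.
Delete trivial equation zero = zero.
MGU = { P ↦ op(1, zero), U ↦ tup(zero, tup(op(1, zero), m, op(op(zero, 1), tup(m, op(1, zero), op(1, zero)))), op(unit, op(1, zero))), M ↦ op(1, zero), L ↦ op(op(zero, 1), tup(m, op(1, zero), op(1, zero))) }, so L ↦ op(op(zero, 1), tup(m, op(1, zero), op(1, zero))).

op(op(zero, 1), tup(m, op(1, zero), op(1, zero)))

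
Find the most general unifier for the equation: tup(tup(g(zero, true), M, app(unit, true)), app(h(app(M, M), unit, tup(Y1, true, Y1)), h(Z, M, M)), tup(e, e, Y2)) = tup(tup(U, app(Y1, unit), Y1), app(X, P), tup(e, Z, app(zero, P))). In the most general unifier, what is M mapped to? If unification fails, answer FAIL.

Decompose tup/3: tup(g(zero, true), M, app(unit, true)) = tup(U, app(Y1, unit), Y1),  app(h(app(M, M), unit, tup(Y1, true, Y1)), h(Z, M, M)) = app(X, P),  tup(e, e, Y2) = tup(e, Z, app(zero, P)).
Decompose tup/3: g(zero, true) = U,  M = app(Y1, unit),  app(unit, true) = Y1.
Bind U := g(zero, true); no other remaining equation mentions U.
Bind M := app(Y1, unit); substituting into the one remaining equation that mentions M gives: app(h(app(app(Y1, unit), app(Y1, unit)), unit, tup(Y1, true, Y1)), h(Z, app(Y1, unit), app(Y1, unit))) = app(X, P).
Bind Y1 := app(unit, true); substituting into the one remaining equation that mentions Y1 gives: app(h(app(app(app(unit, true), unit), app(app(unit, true), unit)), unit, tup(app(unit, true), true, app(unit, true))), h(Z, app(app(unit, true), unit), app(app(unit, true), unit))) = app(X, P). Substituting into the earlier binding gives M := app(app(unit, true), unit).
Decompose app/2: h(app(app(app(unit, true), unit), app(app(unit, true), unit)), unit, tup(app(unit, true), true, app(unit, true))) = X,  h(Z, app(app(unit, true), unit), app(app(unit, true), unit)) = P.
Bind X := h(app(app(app(unit, true), unit), app(app(unit, true), unit)), unit, tup(app(unit, true), true, app(unit, true))); no other remaining equation mentions X.
Bind P := h(Z, app(app(unit, true), unit), app(app(unit, true), unit)); substituting into the remaining equation gives: tup(e, e, Y2) = tup(e, Z, app(zero, h(Z, app(app(unit, true), unit), app(app(unit, true), unit)))).
Decompose tup/3: e = e,  e = Z,  Y2 = app(zero, h(Z, app(app(unit, true), unit), app(app(unit, true), unit))).
Delete trivial equation e = e.
Bind Z := e; substituting into the remaining equation gives: Y2 = app(zero, h(e, app(app(unit, true), unit), app(app(unit, true), unit))). Substituting into the earlier binding gives P := h(e, app(app(unit, true), unit), app(app(unit, true), unit)).
Bind Y2 := app(zero, h(e, app(app(unit, true), unit), app(app(unit, true), unit))).
MGU = { U := g(zero, true), M := app(app(unit, true), unit), Y1 := app(unit, true), X := h(app(app(app(unit, true), unit), app(app(unit, true), unit)), unit, tup(app(unit, true), true, app(unit, true))), P := h(e, app(app(unit, true), unit), app(app(unit, true), unit)), Z := e, Y2 := app(zero, h(e, app(app(unit, true), unit), app(app(unit, true), unit))) }, so M := app(app(unit, true), unit).

app(app(unit, true), unit)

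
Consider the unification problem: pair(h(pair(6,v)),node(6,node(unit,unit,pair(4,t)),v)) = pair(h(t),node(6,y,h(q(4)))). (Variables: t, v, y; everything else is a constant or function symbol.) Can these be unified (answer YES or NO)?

YES

Decompose pair/2: h(pair(6,v)) = h(t),  node(6,node(unit,unit,pair(4,t)),v) = node(6,y,h(q(4))).
Decompose h/1: pair(6,v) = t.
Bind t := pair(6,v); substituting into the remaining equation gives: node(6,node(unit,unit,pair(4,pair(6,v))),v) = node(6,y,h(q(4))).
Decompose node/3: 6 = 6,  node(unit,unit,pair(4,pair(6,v))) = y,  v = h(q(4)).
Delete trivial equation 6 = 6.
Bind y := node(unit,unit,pair(4,pair(6,v))); no other remaining equation mentions y.
Bind v := h(q(4)). Substituting into the earlier bindings gives t := pair(6,h(q(4))), y := node(unit,unit,pair(4,pair(6,h(q(4))))).
No equations remain and no clash or occurs-check failure arose, so a unifier exists.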